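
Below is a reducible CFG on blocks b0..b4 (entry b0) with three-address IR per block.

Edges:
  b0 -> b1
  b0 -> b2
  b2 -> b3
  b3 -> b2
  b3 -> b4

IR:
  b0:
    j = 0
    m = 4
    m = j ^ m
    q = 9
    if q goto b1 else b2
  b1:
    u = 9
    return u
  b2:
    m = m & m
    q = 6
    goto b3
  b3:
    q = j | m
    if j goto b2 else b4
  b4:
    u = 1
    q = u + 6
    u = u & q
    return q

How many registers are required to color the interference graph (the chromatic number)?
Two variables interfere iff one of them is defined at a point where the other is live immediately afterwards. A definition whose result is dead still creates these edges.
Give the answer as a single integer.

Answer: 3

Analysis:
Per-block:
  b0 def {j,m,q} use ∅
  b1 def {u} use ∅
  b2 def {m,q} use {m}
  b3 def {q} use {j,m}
  b4 def {q,u} use ∅

Backward fixpoint:
  b0 li=∅ lo={j,m}
  b1 li=∅ lo=∅
  b2 li={j,m} lo={j,m}
  b3 li={j,m} lo={j,m}
  b4 li=∅ lo=∅

Interference:
  j↔{m,q}
  m↔{j,q}
  q↔{j,m,u}
  u↔{q}

Colouring:
  lower bound: {j,m,q} mutually conflict ⇒ χ ≥ 3
  3-colouring: r0={q}  r1={j,u}  r2={m}
  χ = 3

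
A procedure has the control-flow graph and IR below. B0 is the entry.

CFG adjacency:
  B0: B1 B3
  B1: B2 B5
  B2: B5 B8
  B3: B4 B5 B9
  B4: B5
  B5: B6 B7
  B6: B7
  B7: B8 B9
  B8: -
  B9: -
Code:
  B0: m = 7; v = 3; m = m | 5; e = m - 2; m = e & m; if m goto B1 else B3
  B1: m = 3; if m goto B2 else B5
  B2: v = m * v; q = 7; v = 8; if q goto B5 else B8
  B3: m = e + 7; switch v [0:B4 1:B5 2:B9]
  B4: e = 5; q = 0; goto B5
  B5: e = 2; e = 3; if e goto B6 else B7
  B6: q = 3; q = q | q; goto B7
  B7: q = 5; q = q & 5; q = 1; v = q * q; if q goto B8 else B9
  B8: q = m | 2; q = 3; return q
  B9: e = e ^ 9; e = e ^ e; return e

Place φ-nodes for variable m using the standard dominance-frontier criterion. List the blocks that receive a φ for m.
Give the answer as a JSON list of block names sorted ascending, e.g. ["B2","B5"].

Answer: ["B5", "B8", "B9"]

Working:
idom tree: B1←B0 B2←B1 B3←B0 B4←B3 B5←B0 B6←B5 B7←B5 B8←B0 B9←B0
Dom∩ at merges:
  B5: preds {B1,B2,B3,B4}: {B0,B1} ∩ {B0,B1,B2} ∩ {B0,B3} ∩ {B0,B3,B4} = {B0}; idom=B0
  B7: preds {B5,B6}: {B0,B5} ∩ {B0,B5,B6} = {B0,B5}; idom=B5
  B8: preds {B2,B7}: {B0,B1,B2} ∩ {B0,B5,B7} = {B0}; idom=B0
  B9: preds {B3,B7}: {B0,B3} ∩ {B0,B5,B7} = {B0}; idom=B0

Frontier:
  join B5 pred B1: B1 stop@B0
  join B5 pred B2: B2→B1 stop@B0
  join B5 pred B3: B3 stop@B0
  join B5 pred B4: B4→B3 stop@B0
  join B7 pred B5: · stop@B5
  join B7 pred B6: B6 stop@B5
  join B8 pred B2: B2→B1 stop@B0
  join B8 pred B7: B7→B5 stop@B0
  join B9 pred B3: B3 stop@B0
  join B9 pred B7: B7→B5 stop@B0
  DF(B0)=∅
  DF(B1)={B5,B8}
  DF(B2)={B5,B8}
  DF(B3)={B5,B9}
  DF(B4)={B5}
  DF(B5)={B8,B9}
  DF(B6)={B7}
  DF(B7)={B8,B9}
  DF(B8)=∅
  DF(B9)=∅

φ for m: defs {B0,B1,B3}
  DF⁺ = {B5,B8,B9}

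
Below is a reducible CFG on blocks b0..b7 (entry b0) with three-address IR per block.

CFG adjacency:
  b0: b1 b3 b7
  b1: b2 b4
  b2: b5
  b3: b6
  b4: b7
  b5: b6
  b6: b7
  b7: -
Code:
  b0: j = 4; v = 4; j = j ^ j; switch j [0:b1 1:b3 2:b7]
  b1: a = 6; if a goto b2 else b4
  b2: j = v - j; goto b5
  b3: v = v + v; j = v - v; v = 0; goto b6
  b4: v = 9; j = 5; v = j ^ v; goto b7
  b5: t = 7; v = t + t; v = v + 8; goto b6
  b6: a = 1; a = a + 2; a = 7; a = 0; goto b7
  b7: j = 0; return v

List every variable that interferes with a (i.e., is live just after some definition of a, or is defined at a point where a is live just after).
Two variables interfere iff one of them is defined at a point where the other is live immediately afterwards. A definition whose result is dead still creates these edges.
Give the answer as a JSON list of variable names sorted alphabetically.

Block summaries:
  b0: {j,v} / ∅
  b1: {a} / ∅
  b2: {j} / {j,v}
  b3: {j,v} / {v}
  b4: {j,v} / ∅
  b5: {t,v} / ∅
  b6: {a} / ∅
  b7: {j} / {v}

Liveness:
  b0 li=∅ lo={j,v}
  b1 li={j,v} lo={j,v}
  b2 li={j,v} lo=∅
  b3 li={v} lo={v}
  b4 li=∅ lo={v}
  b5 li=∅ lo={v}
  b6 li={v} lo={v}
  b7 li={v} lo=∅

Interference:
  a↔{j,v}
  j↔{a,v}
  t↔∅
  v↔{a,j}

N(a) = ["j", "v"]

Answer: ["j", "v"]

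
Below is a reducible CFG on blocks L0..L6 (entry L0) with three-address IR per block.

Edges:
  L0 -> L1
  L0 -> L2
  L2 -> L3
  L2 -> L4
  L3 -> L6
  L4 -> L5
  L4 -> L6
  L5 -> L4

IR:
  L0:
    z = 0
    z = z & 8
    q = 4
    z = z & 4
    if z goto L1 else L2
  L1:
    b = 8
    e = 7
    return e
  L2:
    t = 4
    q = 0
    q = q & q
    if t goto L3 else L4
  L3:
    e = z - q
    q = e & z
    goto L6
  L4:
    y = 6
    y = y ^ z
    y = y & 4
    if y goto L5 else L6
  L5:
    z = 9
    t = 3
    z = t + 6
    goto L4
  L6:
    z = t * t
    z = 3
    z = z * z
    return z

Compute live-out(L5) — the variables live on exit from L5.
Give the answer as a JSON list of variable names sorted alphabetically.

Per-block:
  L0: {q,z} / ∅
  L1: {b,e} / ∅
  L2: {q,t} / ∅
  L3: {e,q} / {q,z}
  L4: {y} / {z}
  L5: {t,z} / ∅
  L6: {z} / {t}

Backward fixpoint:
  L0 li=∅ lo={z}
  L1 li=∅ lo=∅
  L2 li={z} lo={q,t,z}
  L3 li={q,t,z} lo={t}
  L4 li={t,z} lo={t}
  L5 li=∅ lo={t,z}
  L6 li={t} lo=∅

live-out(L5) = ["t", "z"]

Answer: ["t", "z"]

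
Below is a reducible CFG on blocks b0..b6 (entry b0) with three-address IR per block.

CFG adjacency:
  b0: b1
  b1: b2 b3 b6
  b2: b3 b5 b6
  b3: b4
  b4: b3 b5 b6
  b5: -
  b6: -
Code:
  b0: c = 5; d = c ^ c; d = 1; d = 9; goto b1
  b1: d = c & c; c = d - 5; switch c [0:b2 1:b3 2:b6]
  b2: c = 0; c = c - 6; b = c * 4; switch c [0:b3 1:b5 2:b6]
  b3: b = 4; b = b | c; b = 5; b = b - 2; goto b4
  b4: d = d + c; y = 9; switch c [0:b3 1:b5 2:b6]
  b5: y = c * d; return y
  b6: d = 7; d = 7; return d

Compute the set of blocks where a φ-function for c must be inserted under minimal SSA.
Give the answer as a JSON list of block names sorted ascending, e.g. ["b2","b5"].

idom tree: b1←b0 b2←b1 b3←b1 b4←b3 b5←b1 b6←b1
Dom at joins:
  b3: preds {b1,b2,b4}: {b0,b1} ∩ {b0,b1,b2} ∩ {b0,b1,b3,b4} = {b0,b1}; idom=b1
  b5: preds {b2,b4}: {b0,b1,b2} ∩ {b0,b1,b3,b4} = {b0,b1}; idom=b1
  b6: preds {b1,b2,b4}: {b0,b1} ∩ {b0,b1,b2} ∩ {b0,b1,b3,b4} = {b0,b1}; idom=b1

DF derivation:
  b3←b1: walk · to b1
  b3←b2: walk b2 to b1
  b3←b4: walk b4→b3 to b1
  b5←b2: walk b2 to b1
  b5←b4: walk b4→b3 to b1
  b6←b1: walk · to b1
  b6←b2: walk b2 to b1
  b6←b4: walk b4→b3 to b1
  DF(b0)=∅
  DF(b1)=∅
  DF(b2)={b3,b5,b6}
  DF(b3)={b3,b5,b6}
  DF(b4)={b3,b5,b6}
  DF(b5)=∅
  DF(b6)=∅

φ for c: defs {b0,b1,b2}
  DF⁺ = {b3,b5,b6}

Answer: ["b3", "b5", "b6"]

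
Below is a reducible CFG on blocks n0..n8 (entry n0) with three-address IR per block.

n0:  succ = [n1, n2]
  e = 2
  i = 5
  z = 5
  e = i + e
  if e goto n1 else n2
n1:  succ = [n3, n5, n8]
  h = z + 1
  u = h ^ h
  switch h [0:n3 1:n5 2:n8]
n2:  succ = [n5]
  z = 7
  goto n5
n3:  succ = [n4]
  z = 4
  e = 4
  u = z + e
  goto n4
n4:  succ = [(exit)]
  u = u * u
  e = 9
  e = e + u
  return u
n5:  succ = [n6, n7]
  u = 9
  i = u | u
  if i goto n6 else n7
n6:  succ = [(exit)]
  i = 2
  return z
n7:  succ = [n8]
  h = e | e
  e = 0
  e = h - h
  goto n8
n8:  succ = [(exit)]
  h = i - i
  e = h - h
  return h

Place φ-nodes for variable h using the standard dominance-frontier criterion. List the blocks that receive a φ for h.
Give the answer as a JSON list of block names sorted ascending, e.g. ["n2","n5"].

Answer: ["n5", "n8"]

Derivation:
idom tree: n1←n0 n2←n0 n3←n1 n4←n3 n5←n0 n6←n5 n7←n5 n8←n0
Dom at joins:
  n5: preds {n1,n2}: {n0,n1} ∩ {n0,n2} = {n0}; idom=n0
  n8: preds {n1,n7}: {n0,n1} ∩ {n0,n5,n7} = {n0}; idom=n0

DF walk-up:
  join n5 pred n1: n1 stop@n0
  join n5 pred n2: n2 stop@n0
  join n8 pred n1: n1 stop@n0
  join n8 pred n7: n7→n5 stop@n0
  n0: DF=∅
  n1: DF={n5,n8}
  n2: DF={n5}
  n3: DF=∅
  n4: DF=∅
  n5: DF={n8}
  n6: DF=∅
  n7: DF={n8}
  n8: DF=∅

φ for h: defs {n1,n7,n8}
  DF⁺ = {n5,n8}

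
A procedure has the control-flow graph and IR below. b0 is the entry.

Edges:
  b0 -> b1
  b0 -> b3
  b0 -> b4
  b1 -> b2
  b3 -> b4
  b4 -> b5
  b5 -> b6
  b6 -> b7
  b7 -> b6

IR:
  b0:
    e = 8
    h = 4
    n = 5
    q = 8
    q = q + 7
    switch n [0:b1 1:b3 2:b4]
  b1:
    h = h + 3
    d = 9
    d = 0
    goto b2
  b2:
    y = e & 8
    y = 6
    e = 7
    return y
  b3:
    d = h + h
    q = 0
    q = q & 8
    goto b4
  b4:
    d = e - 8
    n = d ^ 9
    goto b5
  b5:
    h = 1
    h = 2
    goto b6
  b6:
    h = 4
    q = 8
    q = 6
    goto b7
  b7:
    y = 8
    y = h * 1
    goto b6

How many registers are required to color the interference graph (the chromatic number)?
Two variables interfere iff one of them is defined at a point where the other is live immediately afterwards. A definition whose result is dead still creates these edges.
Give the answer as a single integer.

Per-block:
  b0: {e,h,n,q} / ∅
  b1: {d,h} / {h}
  b2: {e,y} / {e}
  b3: {d,q} / {h}
  b4: {d,n} / {e}
  b5: {h} / ∅
  b6: {h,q} / ∅
  b7: {y} / {h}

Backward fixpoint:
  live b0: ∅→{e,h}
  live b1: {e,h}→{e}
  live b2: {e}→∅
  live b3: {e,h}→{e}
  live b4: {e}→∅
  live b5: ∅→∅
  live b6: ∅→{h}
  live b7: {h}→∅

Interfere edges:
  d: {e}
  e: {d,h,n,q,y}
  h: {e,n,q,y}
  n: {e,h,q}
  q: {e,h,n}
  y: {e,h}

Chromatic number:
  lower bound: {e,h,n,q} mutually conflict ⇒ χ ≥ 4
  4-colouring: c0={e}  c1={d,h}  c2={n,y}  c3={q}
  χ = 4

Answer: 4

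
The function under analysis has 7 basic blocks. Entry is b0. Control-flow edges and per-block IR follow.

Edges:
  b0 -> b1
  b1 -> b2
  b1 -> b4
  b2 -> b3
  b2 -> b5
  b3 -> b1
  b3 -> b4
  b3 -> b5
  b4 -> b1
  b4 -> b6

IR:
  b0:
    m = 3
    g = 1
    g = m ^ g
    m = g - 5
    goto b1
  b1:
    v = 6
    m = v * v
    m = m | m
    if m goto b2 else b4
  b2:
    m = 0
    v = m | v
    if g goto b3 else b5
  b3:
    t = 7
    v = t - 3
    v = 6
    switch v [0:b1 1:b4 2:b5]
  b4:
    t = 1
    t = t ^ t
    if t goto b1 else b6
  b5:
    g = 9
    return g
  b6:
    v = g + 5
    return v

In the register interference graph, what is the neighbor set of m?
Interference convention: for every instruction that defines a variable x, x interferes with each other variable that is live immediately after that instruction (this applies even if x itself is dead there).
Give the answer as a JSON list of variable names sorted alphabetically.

Per-block:
  b0 def {g,m} use ∅
  b1 def {m,v} use ∅
  b2 def {m,v} use {g,v}
  b3 def {t,v} use ∅
  b4 def {t} use ∅
  b5 def {g} use ∅
  b6 def {v} use {g}

Backward fixpoint:
  b0 li=∅ lo={g}
  b1 li={g} lo={g,v}
  b2 li={g,v} lo={g}
  b3 li={g} lo={g}
  b4 li={g} lo={g}
  b5 li=∅ lo=∅
  b6 li={g} lo=∅

Interfere edges:
  g: {m,t,v}
  m: {g,v}
  t: {g}
  v: {g,m}

N(m) = ["g", "v"]

Answer: ["g", "v"]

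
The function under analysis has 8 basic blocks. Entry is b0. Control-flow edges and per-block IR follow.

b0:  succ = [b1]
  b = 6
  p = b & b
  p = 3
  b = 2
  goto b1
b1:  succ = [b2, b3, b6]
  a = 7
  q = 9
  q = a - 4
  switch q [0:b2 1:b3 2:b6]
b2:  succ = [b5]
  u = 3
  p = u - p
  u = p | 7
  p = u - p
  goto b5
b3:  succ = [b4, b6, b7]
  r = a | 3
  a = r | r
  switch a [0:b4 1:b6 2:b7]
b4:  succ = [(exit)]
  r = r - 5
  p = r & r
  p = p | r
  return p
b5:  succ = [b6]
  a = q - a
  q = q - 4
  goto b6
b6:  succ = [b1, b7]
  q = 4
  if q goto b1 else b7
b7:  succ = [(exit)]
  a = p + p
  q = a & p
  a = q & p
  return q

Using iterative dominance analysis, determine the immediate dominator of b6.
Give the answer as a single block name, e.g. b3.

Answer: b1

Derivation:
idom tree: b1←b0 b2←b1 b3←b1 b4←b3 b5←b2 b6←b1 b7←b1
Dom at joins:
  b1: preds {b0,b6}: {b0} ∩ {b0,b1,b6} = {b0}; idom=b0
  b6: preds {b1,b3,b5}: {b0,b1} ∩ {b0,b1,b3} ∩ {b0,b1,b2,b5} = {b0,b1}; idom=b1
  b7: preds {b3,b6}: {b0,b1,b3} ∩ {b0,b1,b6} = {b0,b1}; idom=b1

idom(b6) = b1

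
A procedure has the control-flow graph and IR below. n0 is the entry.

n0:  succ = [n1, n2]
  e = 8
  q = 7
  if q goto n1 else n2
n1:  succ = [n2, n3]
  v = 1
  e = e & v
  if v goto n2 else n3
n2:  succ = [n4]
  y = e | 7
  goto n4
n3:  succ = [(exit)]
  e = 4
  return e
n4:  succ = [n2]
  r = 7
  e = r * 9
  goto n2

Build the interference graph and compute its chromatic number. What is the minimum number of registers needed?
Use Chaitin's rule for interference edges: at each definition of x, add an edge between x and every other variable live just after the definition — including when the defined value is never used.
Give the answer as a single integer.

def/use:
  n0: def={e,q} ue=∅
  n1: def={e,v} ue={e}
  n2: def={y} ue={e}
  n3: def={e} ue=∅
  n4: def={e,r} ue=∅

Liveness:
  n0 li=∅ lo={e}
  n1 li={e} lo={e}
  n2 li={e} lo=∅
  n3 li=∅ lo=∅
  n4 li=∅ lo={e}

Conflict graph:
  e — {q,v}
  q — {e}
  r — ∅
  v — {e}
  y — ∅

Registers:
  {e,q} pairwise interfere (2-clique) ⇒ χ ≥ 2
  assign e→c0 q→c1 r→c0 v→c1 y→c0 — no edge inside a register ⇒ χ ≤ 2
  χ = 2

Answer: 2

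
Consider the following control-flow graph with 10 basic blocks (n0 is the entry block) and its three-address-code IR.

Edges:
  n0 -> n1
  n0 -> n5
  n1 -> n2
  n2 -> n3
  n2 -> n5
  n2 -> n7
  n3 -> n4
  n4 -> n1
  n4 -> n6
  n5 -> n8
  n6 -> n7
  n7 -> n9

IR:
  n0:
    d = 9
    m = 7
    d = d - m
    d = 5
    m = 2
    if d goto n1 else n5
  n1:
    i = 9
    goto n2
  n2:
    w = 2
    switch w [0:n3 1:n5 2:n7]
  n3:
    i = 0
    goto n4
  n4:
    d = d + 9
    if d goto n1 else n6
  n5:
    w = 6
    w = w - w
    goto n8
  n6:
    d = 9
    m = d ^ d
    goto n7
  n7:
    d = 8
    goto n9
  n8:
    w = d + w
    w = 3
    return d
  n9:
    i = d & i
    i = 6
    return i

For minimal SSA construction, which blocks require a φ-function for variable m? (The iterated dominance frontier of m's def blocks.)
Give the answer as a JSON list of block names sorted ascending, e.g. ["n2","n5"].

Answer: ["n7"]

Analysis:
idom tree: n1←n0 n2←n1 n3←n2 n4←n3 n5←n0 n6←n4 n7←n2 n8←n5 n9←n7
Dom at joins:
  n1: preds {n0,n4}: {n0} ∩ {n0,n1,n2,n3,n4} = {n0}; idom=n0
  n5: preds {n0,n2}: {n0} ∩ {n0,n1,n2} = {n0}; idom=n0
  n7: preds {n2,n6}: {n0,n1,n2} ∩ {n0,n1,n2,n3,n4,n6} = {n0,n1,n2}; idom=n2

Frontier:
  join n1 pred n0: · stop@n0
  join n1 pred n4: n4→n3→n2→n1 stop@n0
  join n5 pred n0: · stop@n0
  join n5 pred n2: n2→n1 stop@n0
  join n7 pred n2: · stop@n2
  join n7 pred n6: n6→n4→n3 stop@n2
  n0: DF=∅
  n1: DF={n1,n5}
  n2: DF={n1,n5}
  n3: DF={n1,n7}
  n4: DF={n1,n7}
  n5: DF=∅
  n6: DF={n7}
  n7: DF=∅
  n8: DF=∅
  n9: DF=∅

φ for m: defs {n0,n6}
  DF⁺ = {n7}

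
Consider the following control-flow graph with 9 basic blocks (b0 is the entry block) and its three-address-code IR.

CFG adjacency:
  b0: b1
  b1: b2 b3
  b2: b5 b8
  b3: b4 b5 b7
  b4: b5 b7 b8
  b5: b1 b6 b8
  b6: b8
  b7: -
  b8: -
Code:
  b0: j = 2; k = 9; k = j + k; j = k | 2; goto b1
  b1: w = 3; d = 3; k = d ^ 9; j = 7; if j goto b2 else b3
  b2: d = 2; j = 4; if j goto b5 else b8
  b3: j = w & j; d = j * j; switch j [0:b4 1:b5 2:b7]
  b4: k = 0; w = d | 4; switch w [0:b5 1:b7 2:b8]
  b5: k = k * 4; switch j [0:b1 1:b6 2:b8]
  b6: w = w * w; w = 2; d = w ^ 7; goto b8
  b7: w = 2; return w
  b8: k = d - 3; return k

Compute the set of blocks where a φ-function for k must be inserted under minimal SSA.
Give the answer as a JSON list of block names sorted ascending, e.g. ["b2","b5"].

idom tree: b1←b0 b2←b1 b3←b1 b4←b3 b5←b1 b6←b5 b7←b3 b8←b1
Dom∩ at merges:
  b1: preds {b0,b5}: {b0} ∩ {b0,b1,b5} = {b0}; idom=b0
  b5: preds {b2,b3,b4}: {b0,b1,b2} ∩ {b0,b1,b3} ∩ {b0,b1,b3,b4} = {b0,b1}; idom=b1
  b7: preds {b3,b4}: {b0,b1,b3} ∩ {b0,b1,b3,b4} = {b0,b1,b3}; idom=b3
  b8: preds {b2,b4,b5,b6}: {b0,b1,b2} ∩ {b0,b1,b3,b4} ∩ {b0,b1,b5} ∩ {b0,b1,b5,b6} = {b0,b1}; idom=b1

DF derivation:
  b1←b0: walk · to b0
  b1←b5: walk b5→b1 to b0
  b5←b2: walk b2 to b1
  b5←b3: walk b3 to b1
  b5←b4: walk b4→b3 to b1
  b7←b3: walk · to b3
  b7←b4: walk b4 to b3
  b8←b2: walk b2 to b1
  b8←b4: walk b4→b3 to b1
  b8←b5: walk b5 to b1
  b8←b6: walk b6→b5 to b1
  b0: DF=∅
  b1: DF={b1}
  b2: DF={b5,b8}
  b3: DF={b5,b8}
  b4: DF={b5,b7,b8}
  b5: DF={b1,b8}
  b6: DF={b8}
  b7: DF=∅
  b8: DF=∅

φ for k: defs {b0,b1,b4,b5,b8}
  DF⁺ = {b1,b5,b7,b8}

Answer: ["b1", "b5", "b7", "b8"]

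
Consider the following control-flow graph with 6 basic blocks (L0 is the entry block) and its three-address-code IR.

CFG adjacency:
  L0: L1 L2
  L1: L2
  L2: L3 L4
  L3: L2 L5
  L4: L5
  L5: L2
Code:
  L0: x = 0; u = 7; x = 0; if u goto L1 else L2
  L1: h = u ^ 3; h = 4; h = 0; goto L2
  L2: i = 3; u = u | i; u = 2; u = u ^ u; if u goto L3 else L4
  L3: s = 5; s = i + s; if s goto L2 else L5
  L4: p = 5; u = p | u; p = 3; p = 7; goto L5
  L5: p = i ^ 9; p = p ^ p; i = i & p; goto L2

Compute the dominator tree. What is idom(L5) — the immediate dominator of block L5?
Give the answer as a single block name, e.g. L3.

Answer: L2

Derivation:
idom tree: L1←L0 L2←L0 L3←L2 L4←L2 L5←L2
Join-block Dom:
  L2: preds {L0,L1,L3,L5}: {L0} ∩ {L0,L1} ∩ {L0,L2,L3} ∩ {L0,L2,L5} = {L0}; idom=L0
  L5: preds {L3,L4}: {L0,L2,L3} ∩ {L0,L2,L4} = {L0,L2}; idom=L2

idom(L5) = L2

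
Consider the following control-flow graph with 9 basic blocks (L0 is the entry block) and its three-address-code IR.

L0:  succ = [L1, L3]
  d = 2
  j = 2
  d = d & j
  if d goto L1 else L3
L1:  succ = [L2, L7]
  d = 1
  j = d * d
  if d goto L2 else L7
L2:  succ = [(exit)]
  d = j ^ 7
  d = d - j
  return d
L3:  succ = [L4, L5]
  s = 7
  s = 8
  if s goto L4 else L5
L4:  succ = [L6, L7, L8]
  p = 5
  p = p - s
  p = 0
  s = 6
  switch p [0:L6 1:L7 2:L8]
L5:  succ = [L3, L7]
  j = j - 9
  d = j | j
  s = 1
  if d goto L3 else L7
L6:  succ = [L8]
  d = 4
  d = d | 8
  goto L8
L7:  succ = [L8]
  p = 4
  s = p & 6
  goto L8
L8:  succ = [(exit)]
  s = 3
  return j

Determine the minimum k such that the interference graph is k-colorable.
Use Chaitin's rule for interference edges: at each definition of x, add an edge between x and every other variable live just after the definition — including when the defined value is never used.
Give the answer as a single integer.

Block summaries:
  L0: {d,j} / ∅
  L1: {d,j} / ∅
  L2: {d} / {j}
  L3: {s} / ∅
  L4: {p,s} / {s}
  L5: {d,j,s} / {j}
  L6: {d} / ∅
  L7: {p,s} / ∅
  L8: {s} / {j}

Backward fixpoint:
  L0: in=∅ out={j}
  L1: in=∅ out={j}
  L2: in={j} out=∅
  L3: in={j} out={j,s}
  L4: in={j,s} out={j}
  L5: in={j} out={j}
  L6: in={j} out={j}
  L7: in={j} out={j}
  L8: in={j} out=∅

Conflict graph:
  d: {j,s}
  j: {d,p,s}
  p: {j,s}
  s: {d,j,p}

Colouring:
  {d,j,s} pairwise interfere (3-clique) ⇒ χ ≥ 3
  assign d→r2 j→r0 p→r2 s→r1 — no edge inside a register ⇒ χ ≤ 3
  χ = 3

Answer: 3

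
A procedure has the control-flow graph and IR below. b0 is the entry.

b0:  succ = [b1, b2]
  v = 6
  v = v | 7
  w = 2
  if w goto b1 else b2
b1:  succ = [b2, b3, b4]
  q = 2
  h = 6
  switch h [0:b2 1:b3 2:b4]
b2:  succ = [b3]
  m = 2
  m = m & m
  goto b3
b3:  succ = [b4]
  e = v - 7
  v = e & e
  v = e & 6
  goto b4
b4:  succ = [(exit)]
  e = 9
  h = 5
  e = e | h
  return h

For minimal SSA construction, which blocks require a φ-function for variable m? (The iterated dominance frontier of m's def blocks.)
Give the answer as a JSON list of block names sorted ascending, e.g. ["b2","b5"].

idom tree: b1←b0 b2←b0 b3←b0 b4←b0
Join-block Dom:
  b2: preds {b0,b1}: {b0} ∩ {b0,b1} = {b0}; idom=b0
  b3: preds {b1,b2}: {b0,b1} ∩ {b0,b2} = {b0}; idom=b0
  b4: preds {b1,b3}: {b0,b1} ∩ {b0,b3} = {b0}; idom=b0

DF derivation:
  join b2 pred b0: · stop@b0
  join b2 pred b1: b1 stop@b0
  join b3 pred b1: b1 stop@b0
  join b3 pred b2: b2 stop@b0
  join b4 pred b1: b1 stop@b0
  join b4 pred b3: b3 stop@b0
  b0 → ∅
  b1 → {b2,b3,b4}
  b2 → {b3}
  b3 → {b4}
  b4 → ∅

φ for m: defs {b2}
  DF⁺ = {b3,b4}

Answer: ["b3", "b4"]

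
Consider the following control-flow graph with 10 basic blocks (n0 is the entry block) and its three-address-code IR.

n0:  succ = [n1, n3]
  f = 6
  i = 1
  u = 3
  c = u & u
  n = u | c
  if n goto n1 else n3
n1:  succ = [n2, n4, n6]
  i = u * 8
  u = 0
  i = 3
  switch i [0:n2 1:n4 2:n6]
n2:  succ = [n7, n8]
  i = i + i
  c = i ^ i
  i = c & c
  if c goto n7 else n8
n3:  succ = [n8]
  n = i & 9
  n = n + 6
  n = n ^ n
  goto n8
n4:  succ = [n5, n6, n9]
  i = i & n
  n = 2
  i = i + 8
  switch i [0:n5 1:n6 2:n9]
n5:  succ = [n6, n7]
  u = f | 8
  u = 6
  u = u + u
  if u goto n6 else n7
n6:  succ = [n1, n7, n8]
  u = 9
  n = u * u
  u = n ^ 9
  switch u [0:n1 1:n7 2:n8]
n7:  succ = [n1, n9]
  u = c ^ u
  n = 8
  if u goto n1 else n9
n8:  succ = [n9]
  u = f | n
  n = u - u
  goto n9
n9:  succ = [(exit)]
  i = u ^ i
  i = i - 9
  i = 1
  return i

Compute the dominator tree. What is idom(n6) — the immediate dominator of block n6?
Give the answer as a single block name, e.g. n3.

idom tree: n1←n0 n2←n1 n3←n0 n4←n1 n5←n4 n6←n1 n7←n1 n8←n0 n9←n0
Join-block Dom:
  n1: preds {n0,n6,n7}: {n0} ∩ {n0,n1,n6} ∩ {n0,n1,n7} = {n0}; idom=n0
  n6: preds {n1,n4,n5}: {n0,n1} ∩ {n0,n1,n4} ∩ {n0,n1,n4,n5} = {n0,n1}; idom=n1
  n7: preds {n2,n5,n6}: {n0,n1,n2} ∩ {n0,n1,n4,n5} ∩ {n0,n1,n6} = {n0,n1}; idom=n1
  n8: preds {n2,n3,n6}: {n0,n1,n2} ∩ {n0,n3} ∩ {n0,n1,n6} = {n0}; idom=n0
  n9: preds {n4,n7,n8}: {n0,n1,n4} ∩ {n0,n1,n7} ∩ {n0,n8} = {n0}; idom=n0

idom(n6) = n1

Answer: n1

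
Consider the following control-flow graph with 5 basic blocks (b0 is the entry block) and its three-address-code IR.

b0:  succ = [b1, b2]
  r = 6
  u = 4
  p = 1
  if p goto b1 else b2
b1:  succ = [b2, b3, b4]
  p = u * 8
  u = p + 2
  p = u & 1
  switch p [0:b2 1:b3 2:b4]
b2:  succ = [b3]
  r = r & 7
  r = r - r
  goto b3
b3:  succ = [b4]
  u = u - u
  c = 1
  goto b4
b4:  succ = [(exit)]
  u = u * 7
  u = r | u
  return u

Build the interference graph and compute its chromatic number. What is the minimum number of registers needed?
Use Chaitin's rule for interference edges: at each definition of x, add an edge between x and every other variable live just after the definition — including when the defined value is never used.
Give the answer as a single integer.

Block summaries:
  b0: {p,r,u} / ∅
  b1: {p,u} / {u}
  b2: {r} / {r}
  b3: {c,u} / {u}
  b4: {u} / {r,u}

Liveness:
  live b0: ∅→{r,u}
  live b1: {r,u}→{r,u}
  live b2: {r,u}→{r,u}
  live b3: {r,u}→{r,u}
  live b4: {r,u}→∅

Interference:
  c — {r,u}
  p — {r,u}
  r — {c,p,u}
  u — {c,p,r}

Chromatic number:
  clique {c,r,u} ⇒ need ≥ 3
  assign c→c2 p→c2 r→c0 u→c1 — no edge inside a register ⇒ χ ≤ 3
  χ = 3

Answer: 3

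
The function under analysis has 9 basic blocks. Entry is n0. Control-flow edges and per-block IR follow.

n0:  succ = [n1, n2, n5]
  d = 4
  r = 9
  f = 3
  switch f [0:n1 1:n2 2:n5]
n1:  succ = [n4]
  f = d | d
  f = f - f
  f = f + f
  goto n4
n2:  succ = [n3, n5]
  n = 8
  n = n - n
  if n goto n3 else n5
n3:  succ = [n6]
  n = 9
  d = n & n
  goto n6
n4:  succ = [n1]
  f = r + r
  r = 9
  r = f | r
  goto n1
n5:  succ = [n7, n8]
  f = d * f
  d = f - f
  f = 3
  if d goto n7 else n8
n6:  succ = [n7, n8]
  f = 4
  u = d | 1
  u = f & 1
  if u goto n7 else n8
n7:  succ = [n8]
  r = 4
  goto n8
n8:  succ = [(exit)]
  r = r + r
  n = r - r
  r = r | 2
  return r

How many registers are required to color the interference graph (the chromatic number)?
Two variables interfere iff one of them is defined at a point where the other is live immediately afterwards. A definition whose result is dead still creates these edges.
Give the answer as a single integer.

def/use:
  n0 def {d,f,r} use ∅
  n1 def {f} use {d}
  n2 def {n} use ∅
  n3 def {d,n} use ∅
  n4 def {f,r} use {r}
  n5 def {d,f} use {d,f}
  n6 def {f,u} use {d}
  n7 def {r} use ∅
  n8 def {n,r} use {r}

Liveness:
  n0: in=∅ out={d,f,r}
  n1: in={d,r} out={d,r}
  n2: in={d,f,r} out={d,f,r}
  n3: in={r} out={d,r}
  n4: in={d,r} out={d,r}
  n5: in={d,f,r} out={r}
  n6: in={d,r} out={r}
  n7: in=∅ out={r}
  n8: in={r} out=∅

Conflict graph:
  d — {f,n,r}
  f — {d,n,r,u}
  n — {d,f,r}
  r — {d,f,n,u}
  u — {f,r}

Registers:
  {d,f,n,r} pairwise interfere (4-clique) ⇒ χ ≥ 4
  4-colouring: c0={f}  c1={r}  c2={d,u}  c3={n}
  χ = 4

Answer: 4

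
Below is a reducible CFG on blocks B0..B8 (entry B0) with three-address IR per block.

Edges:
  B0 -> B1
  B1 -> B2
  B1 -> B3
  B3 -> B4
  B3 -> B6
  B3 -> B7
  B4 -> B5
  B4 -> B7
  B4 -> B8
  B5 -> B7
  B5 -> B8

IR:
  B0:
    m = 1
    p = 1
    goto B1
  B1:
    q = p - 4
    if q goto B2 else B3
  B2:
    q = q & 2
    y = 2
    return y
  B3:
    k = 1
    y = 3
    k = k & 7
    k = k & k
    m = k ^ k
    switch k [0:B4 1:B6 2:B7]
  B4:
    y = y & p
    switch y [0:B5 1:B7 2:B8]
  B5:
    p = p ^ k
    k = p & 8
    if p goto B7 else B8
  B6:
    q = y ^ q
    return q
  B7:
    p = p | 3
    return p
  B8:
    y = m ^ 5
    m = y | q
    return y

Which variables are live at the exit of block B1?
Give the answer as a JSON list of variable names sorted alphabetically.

Answer: ["p", "q"]

Working:
Per-block:
  B0 def {m,p} use ∅
  B1 def {q} use {p}
  B2 def {q,y} use {q}
  B3 def {k,m,y} use ∅
  B4 def {y} use {p,y}
  B5 def {k,p} use {k,p}
  B6 def {q} use {q,y}
  B7 def {p} use {p}
  B8 def {m,y} use {m,q}

Liveness:
  B0 li=∅ lo={p}
  B1 li={p} lo={p,q}
  B2 li={q} lo=∅
  B3 li={p,q} lo={k,m,p,q,y}
  B4 li={k,m,p,q,y} lo={k,m,p,q}
  B5 li={k,m,p,q} lo={m,p,q}
  B6 li={q,y} lo=∅
  B7 li={p} lo=∅
  B8 li={m,q} lo=∅

live-out(B1) = ["p", "q"]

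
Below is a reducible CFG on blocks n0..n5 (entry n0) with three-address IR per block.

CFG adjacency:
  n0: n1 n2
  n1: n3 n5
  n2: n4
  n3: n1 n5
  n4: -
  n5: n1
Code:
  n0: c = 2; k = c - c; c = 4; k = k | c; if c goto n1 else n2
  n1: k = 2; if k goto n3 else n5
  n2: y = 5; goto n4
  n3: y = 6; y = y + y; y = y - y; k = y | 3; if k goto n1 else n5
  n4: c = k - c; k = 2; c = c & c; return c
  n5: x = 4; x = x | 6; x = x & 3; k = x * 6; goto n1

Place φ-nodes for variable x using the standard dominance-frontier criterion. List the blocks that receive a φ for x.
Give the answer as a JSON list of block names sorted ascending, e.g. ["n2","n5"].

idom tree: n1←n0 n2←n0 n3←n1 n4←n2 n5←n1
Dom at joins:
  n1: preds {n0,n3,n5}: {n0} ∩ {n0,n1,n3} ∩ {n0,n1,n5} = {n0}; idom=n0
  n5: preds {n1,n3}: {n0,n1} ∩ {n0,n1,n3} = {n0,n1}; idom=n1

Frontier:
  join n1 pred n0: · stop@n0
  join n1 pred n3: n3→n1 stop@n0
  join n1 pred n5: n5→n1 stop@n0
  join n5 pred n1: · stop@n1
  join n5 pred n3: n3 stop@n1
  n0 → ∅
  n1 → {n1}
  n2 → ∅
  n3 → {n1,n5}
  n4 → ∅
  n5 → {n1}

φ for x: defs {n5}
  DF⁺ = {n1}

Answer: ["n1"]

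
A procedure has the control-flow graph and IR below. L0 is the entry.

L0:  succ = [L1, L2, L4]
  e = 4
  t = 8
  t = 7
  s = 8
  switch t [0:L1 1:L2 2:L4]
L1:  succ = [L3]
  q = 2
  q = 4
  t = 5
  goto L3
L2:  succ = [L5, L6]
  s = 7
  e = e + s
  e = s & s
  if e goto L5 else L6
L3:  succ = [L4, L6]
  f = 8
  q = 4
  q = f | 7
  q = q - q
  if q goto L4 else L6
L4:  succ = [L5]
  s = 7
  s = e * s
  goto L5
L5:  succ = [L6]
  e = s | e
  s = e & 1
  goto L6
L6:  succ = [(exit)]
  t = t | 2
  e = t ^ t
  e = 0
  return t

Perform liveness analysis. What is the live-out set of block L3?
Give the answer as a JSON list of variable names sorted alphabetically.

Per-block:
  L0: def={e,s,t} ue=∅
  L1: def={q,t} ue=∅
  L2: def={e,s} ue={e}
  L3: def={f,q} ue=∅
  L4: def={s} ue={e}
  L5: def={e,s} ue={e,s}
  L6: def={e,t} ue={t}

Liveness:
  L0 li=∅ lo={e,t}
  L1 li={e} lo={e,t}
  L2 li={e,t} lo={e,s,t}
  L3 li={e,t} lo={e,t}
  L4 li={e,t} lo={e,s,t}
  L5 li={e,s,t} lo={t}
  L6 li={t} lo=∅

live-out(L3) = ["e", "t"]

Answer: ["e", "t"]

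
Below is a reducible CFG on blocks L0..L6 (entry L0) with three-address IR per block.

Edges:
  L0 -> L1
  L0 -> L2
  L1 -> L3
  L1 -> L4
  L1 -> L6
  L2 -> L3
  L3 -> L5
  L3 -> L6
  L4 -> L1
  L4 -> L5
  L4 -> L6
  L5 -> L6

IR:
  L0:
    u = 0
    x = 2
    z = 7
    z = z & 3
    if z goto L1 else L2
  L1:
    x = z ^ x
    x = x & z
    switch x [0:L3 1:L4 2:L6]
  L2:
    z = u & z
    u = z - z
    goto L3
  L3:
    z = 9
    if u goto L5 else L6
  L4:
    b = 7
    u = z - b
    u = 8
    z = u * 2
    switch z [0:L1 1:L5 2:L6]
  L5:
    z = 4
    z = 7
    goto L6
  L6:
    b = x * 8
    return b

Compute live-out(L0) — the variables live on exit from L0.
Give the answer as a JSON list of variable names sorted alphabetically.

def/use:
  L0 def {u,x,z} use ∅
  L1 def {x} use {x,z}
  L2 def {u,z} use {u,z}
  L3 def {z} use {u}
  L4 def {b,u,z} use {z}
  L5 def {z} use ∅
  L6 def {b} use {x}

Live sets:
  L0: in=∅ out={u,x,z}
  L1: in={u,x,z} out={u,x,z}
  L2: in={u,x,z} out={u,x}
  L3: in={u,x} out={x}
  L4: in={x,z} out={u,x,z}
  L5: in={x} out={x}
  L6: in={x} out=∅

live-out(L0) = ["u", "x", "z"]

Answer: ["u", "x", "z"]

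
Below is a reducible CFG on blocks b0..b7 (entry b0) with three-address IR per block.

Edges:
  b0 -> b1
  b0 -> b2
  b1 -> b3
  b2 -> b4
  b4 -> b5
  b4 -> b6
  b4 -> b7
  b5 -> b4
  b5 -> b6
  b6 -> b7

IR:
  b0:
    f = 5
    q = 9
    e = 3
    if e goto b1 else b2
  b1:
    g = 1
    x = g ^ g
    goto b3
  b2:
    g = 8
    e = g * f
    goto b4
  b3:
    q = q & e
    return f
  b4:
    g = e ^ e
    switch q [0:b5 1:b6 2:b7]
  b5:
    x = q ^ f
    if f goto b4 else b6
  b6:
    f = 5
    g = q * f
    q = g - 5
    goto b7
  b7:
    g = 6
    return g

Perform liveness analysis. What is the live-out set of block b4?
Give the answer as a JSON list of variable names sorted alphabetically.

Answer: ["e", "f", "q"]

Working:
Per-block:
  b0 def {e,f,q} use ∅
  b1 def {g,x} use ∅
  b2 def {e,g} use {f}
  b3 def {q} use {e,f,q}
  b4 def {g} use {e,q}
  b5 def {x} use {f,q}
  b6 def {f,g,q} use {q}
  b7 def {g} use ∅

Backward fixpoint:
  b0 li=∅ lo={e,f,q}
  b1 li={e,f,q} lo={e,f,q}
  b2 li={f,q} lo={e,f,q}
  b3 li={e,f,q} lo=∅
  b4 li={e,f,q} lo={e,f,q}
  b5 li={e,f,q} lo={e,f,q}
  b6 li={q} lo=∅
  b7 li=∅ lo=∅

live-out(b4) = ["e", "f", "q"]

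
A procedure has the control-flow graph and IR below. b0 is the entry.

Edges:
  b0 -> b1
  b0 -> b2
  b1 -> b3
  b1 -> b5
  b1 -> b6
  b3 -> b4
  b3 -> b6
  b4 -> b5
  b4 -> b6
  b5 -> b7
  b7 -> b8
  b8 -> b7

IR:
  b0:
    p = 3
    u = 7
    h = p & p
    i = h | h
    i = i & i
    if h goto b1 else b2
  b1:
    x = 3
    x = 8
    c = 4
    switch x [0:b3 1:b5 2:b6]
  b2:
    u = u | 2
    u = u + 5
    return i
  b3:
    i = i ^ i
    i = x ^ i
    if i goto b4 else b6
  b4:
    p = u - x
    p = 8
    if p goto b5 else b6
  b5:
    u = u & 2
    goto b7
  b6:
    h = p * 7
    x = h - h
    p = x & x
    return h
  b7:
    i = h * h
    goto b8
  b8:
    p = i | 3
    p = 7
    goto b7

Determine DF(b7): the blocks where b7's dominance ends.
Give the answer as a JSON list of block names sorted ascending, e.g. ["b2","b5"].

Answer: ["b7"]

Derivation:
idom tree: b1←b0 b2←b0 b3←b1 b4←b3 b5←b1 b6←b1 b7←b5 b8←b7
Join-block Dom:
  b5: preds {b1,b4}: {b0,b1} ∩ {b0,b1,b3,b4} = {b0,b1}; idom=b1
  b6: preds {b1,b3,b4}: {b0,b1} ∩ {b0,b1,b3} ∩ {b0,b1,b3,b4} = {b0,b1}; idom=b1
  b7: preds {b5,b8}: {b0,b1,b5} ∩ {b0,b1,b5,b7,b8} = {b0,b1,b5}; idom=b5

Frontier:
  b5←b1: walk · to b1
  b5←b4: walk b4→b3 to b1
  b6←b1: walk · to b1
  b6←b3: walk b3 to b1
  b6←b4: walk b4→b3 to b1
  b7←b5: walk · to b5
  b7←b8: walk b8→b7 to b5
  b0 → ∅
  b1 → ∅
  b2 → ∅
  b3 → {b5,b6}
  b4 → {b5,b6}
  b5 → ∅
  b6 → ∅
  b7 → {b7}
  b8 → {b7}

DF(b7) = ["b7"]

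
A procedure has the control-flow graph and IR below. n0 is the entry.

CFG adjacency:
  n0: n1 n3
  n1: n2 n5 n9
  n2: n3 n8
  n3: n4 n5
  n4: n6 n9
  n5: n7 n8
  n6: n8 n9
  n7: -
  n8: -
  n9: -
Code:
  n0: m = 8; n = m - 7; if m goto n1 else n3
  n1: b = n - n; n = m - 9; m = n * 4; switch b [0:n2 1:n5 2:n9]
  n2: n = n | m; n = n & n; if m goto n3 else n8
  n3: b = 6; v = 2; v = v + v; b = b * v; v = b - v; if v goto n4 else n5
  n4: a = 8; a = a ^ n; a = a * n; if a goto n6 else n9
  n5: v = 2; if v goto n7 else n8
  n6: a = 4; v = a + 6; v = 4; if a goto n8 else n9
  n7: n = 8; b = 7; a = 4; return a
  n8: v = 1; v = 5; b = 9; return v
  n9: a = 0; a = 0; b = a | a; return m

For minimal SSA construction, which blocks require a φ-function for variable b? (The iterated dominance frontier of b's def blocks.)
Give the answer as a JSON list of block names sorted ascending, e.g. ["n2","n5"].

idom tree: n1←n0 n2←n1 n3←n0 n4←n3 n5←n0 n6←n4 n7←n5 n8←n0 n9←n0
Join-block Dom:
  n3: preds {n0,n2}: {n0} ∩ {n0,n1,n2} = {n0}; idom=n0
  n5: preds {n1,n3}: {n0,n1} ∩ {n0,n3} = {n0}; idom=n0
  n8: preds {n2,n5,n6}: {n0,n1,n2} ∩ {n0,n5} ∩ {n0,n3,n4,n6} = {n0}; idom=n0
  n9: preds {n1,n4,n6}: {n0,n1} ∩ {n0,n3,n4} ∩ {n0,n3,n4,n6} = {n0}; idom=n0

DF walk-up:
  join n3 pred n0: · stop@n0
  join n3 pred n2: n2→n1 stop@n0
  join n5 pred n1: n1 stop@n0
  join n5 pred n3: n3 stop@n0
  join n8 pred n2: n2→n1 stop@n0
  join n8 pred n5: n5 stop@n0
  join n8 pred n6: n6→n4→n3 stop@n0
  join n9 pred n1: n1 stop@n0
  join n9 pred n4: n4→n3 stop@n0
  join n9 pred n6: n6→n4→n3 stop@n0
  DF(n0)=∅
  DF(n1)={n3,n5,n8,n9}
  DF(n2)={n3,n8}
  DF(n3)={n5,n8,n9}
  DF(n4)={n8,n9}
  DF(n5)={n8}
  DF(n6)={n8,n9}
  DF(n7)=∅
  DF(n8)=∅
  DF(n9)=∅

φ for b: defs {n1,n3,n7,n8,n9}
  DF⁺ = {n3,n5,n8,n9}

Answer: ["n3", "n5", "n8", "n9"]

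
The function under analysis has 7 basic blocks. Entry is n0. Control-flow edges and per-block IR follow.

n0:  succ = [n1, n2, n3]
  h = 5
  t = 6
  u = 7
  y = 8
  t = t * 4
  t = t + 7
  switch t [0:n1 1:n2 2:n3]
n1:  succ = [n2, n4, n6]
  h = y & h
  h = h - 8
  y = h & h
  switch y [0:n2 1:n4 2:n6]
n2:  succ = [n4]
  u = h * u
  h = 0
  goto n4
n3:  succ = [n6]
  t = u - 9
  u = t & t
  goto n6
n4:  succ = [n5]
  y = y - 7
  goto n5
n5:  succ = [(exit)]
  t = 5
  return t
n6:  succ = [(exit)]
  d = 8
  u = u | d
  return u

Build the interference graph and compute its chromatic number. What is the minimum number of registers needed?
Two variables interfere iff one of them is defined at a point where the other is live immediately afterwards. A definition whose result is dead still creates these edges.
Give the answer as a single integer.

Per-block:
  n0: def={h,t,u,y} ue=∅
  n1: def={h,y} ue={h,y}
  n2: def={h,u} ue={h,u}
  n3: def={t,u} ue={u}
  n4: def={y} ue={y}
  n5: def={t} ue=∅
  n6: def={d,u} ue={u}

Liveness:
  live n0: ∅→{h,u,y}
  live n1: {h,u,y}→{h,u,y}
  live n2: {h,u,y}→{y}
  live n3: {u}→{u}
  live n4: {y}→∅
  live n5: ∅→∅
  live n6: {u}→∅

Interference:
  d — {u}
  h — {t,u,y}
  t — {h,u,y}
  u — {d,h,t,y}
  y — {h,t,u}

Registers:
  lower bound: {h,t,u,y} mutually conflict ⇒ χ ≥ 4
  assign d→R1 h→R1 t→R2 u→R0 y→R3 — no edge inside a register ⇒ χ ≤ 4
  χ = 4

Answer: 4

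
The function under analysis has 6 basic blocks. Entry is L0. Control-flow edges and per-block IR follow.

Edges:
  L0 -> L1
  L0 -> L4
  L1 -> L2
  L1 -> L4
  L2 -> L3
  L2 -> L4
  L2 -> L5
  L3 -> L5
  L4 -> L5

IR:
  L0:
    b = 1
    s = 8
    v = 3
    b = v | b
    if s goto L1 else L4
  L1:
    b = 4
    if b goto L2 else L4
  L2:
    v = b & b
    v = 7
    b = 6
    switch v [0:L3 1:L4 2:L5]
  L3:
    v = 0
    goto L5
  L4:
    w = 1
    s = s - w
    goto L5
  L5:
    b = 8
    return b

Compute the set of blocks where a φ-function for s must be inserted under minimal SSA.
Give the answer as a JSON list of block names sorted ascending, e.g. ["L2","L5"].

Answer: ["L5"]

Derivation:
idom tree: L1←L0 L2←L1 L3←L2 L4←L0 L5←L0
Join-block Dom:
  L4: preds {L0,L1,L2}: {L0} ∩ {L0,L1} ∩ {L0,L1,L2} = {L0}; idom=L0
  L5: preds {L2,L3,L4}: {L0,L1,L2} ∩ {L0,L1,L2,L3} ∩ {L0,L4} = {L0}; idom=L0

DF walk-up:
  join L4 pred L0: · stop@L0
  join L4 pred L1: L1 stop@L0
  join L4 pred L2: L2→L1 stop@L0
  join L5 pred L2: L2→L1 stop@L0
  join L5 pred L3: L3→L2→L1 stop@L0
  join L5 pred L4: L4 stop@L0
  L0 → ∅
  L1 → {L4,L5}
  L2 → {L4,L5}
  L3 → {L5}
  L4 → {L5}
  L5 → ∅

φ for s: defs {L0,L4}
  DF⁺ = {L5}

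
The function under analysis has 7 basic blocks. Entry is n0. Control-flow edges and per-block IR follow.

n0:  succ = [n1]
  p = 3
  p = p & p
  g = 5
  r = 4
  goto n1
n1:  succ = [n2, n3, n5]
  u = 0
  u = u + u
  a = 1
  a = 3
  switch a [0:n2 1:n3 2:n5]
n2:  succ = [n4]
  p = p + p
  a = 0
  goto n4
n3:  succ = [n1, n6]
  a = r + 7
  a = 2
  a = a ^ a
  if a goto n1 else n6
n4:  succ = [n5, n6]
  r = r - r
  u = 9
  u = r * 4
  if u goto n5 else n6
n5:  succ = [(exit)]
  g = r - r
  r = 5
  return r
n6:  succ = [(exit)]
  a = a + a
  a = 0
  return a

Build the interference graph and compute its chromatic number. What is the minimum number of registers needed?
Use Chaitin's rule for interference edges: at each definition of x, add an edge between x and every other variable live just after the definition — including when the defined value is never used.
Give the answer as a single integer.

Answer: 4

Analysis:
Block summaries:
  n0 def {g,p,r} use ∅
  n1 def {a,u} use ∅
  n2 def {a,p} use {p}
  n3 def {a} use {r}
  n4 def {r,u} use {r}
  n5 def {g,r} use {r}
  n6 def {a} use {a}

Backward fixpoint:
  n0 li=∅ lo={p,r}
  n1 li={p,r} lo={p,r}
  n2 li={p,r} lo={a,r}
  n3 li={p,r} lo={a,p,r}
  n4 li={a,r} lo={a,r}
  n5 li={r} lo=∅
  n6 li={a} lo=∅

Interfere edges:
  a: {p,r,u}
  g: {p}
  p: {a,g,r,u}
  r: {a,p,u}
  u: {a,p,r}

Registers:
  {a,p,r,u} pairwise interfere (4-clique) ⇒ χ ≥ 4
  4-colouring: R0={p}  R1={a,g}  R2={r}  R3={u}
  χ = 4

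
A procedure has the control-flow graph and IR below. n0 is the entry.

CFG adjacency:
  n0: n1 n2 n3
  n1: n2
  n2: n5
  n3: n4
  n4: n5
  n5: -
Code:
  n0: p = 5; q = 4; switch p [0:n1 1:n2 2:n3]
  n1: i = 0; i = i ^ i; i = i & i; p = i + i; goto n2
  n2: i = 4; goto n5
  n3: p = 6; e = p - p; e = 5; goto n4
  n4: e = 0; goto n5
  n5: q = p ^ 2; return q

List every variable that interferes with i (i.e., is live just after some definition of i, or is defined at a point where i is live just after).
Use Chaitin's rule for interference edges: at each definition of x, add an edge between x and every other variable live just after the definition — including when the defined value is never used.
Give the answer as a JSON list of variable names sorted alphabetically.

Answer: ["p"]

Working:
Block summaries:
  n0 def {p,q} use ∅
  n1 def {i,p} use ∅
  n2 def {i} use ∅
  n3 def {e,p} use ∅
  n4 def {e} use ∅
  n5 def {q} use {p}

Liveness:
  live n0: ∅→{p}
  live n1: ∅→{p}
  live n2: {p}→{p}
  live n3: ∅→{p}
  live n4: {p}→{p}
  live n5: {p}→∅

Conflict graph:
  e — {p}
  i — {p}
  p — {e,i,q}
  q — {p}

N(i) = ["p"]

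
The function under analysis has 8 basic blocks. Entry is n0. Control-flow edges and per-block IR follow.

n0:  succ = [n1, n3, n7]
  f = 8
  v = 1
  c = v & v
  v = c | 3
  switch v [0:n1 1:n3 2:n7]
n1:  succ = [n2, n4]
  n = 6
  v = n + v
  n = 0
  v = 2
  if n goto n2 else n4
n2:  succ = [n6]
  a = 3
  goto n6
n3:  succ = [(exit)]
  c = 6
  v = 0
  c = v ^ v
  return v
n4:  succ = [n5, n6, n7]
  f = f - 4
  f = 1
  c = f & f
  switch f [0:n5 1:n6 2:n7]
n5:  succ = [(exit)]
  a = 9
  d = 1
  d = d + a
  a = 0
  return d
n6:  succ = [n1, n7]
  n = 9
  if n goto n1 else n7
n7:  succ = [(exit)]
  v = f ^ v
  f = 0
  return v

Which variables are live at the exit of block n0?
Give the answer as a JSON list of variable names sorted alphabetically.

Block summaries:
  n0: def={c,f,v} ue=∅
  n1: def={n,v} ue={v}
  n2: def={a} ue=∅
  n3: def={c,v} ue=∅
  n4: def={c,f} ue={f}
  n5: def={a,d} ue=∅
  n6: def={n} ue=∅
  n7: def={f,v} ue={f,v}

Live sets:
  live n0: ∅→{f,v}
  live n1: {f,v}→{f,v}
  live n2: {f,v}→{f,v}
  live n3: ∅→∅
  live n4: {f,v}→{f,v}
  live n5: ∅→∅
  live n6: {f,v}→{f,v}
  live n7: {f,v}→∅

live-out(n0) = ["f", "v"]

Answer: ["f", "v"]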